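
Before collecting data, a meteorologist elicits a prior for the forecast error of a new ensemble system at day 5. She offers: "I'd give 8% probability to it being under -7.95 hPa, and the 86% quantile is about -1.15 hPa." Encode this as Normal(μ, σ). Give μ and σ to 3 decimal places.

The p-quantile of Normal(μ,σ) is μ + z_p·σ, with z_{0.08} = -1.405 and z_{0.86} = 1.08.
Eliminate σ: μ = (z₂·x₁ − z₁·x₂)/(z₂ − z₁) = (1.08·-7.95 − (-1.405)·-1.15)/2.485 = -4.106.
Then σ = (x₂ − x₁)/(z₂ − z₁) = (-1.15 − -7.95)/2.485 = 2.736.

μ = -4.106, σ = 2.736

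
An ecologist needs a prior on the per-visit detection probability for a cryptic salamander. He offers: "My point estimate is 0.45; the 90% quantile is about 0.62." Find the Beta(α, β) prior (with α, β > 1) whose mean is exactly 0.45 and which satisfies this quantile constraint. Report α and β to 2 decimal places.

With mean 0.45 fixed, write α = 0.45s, β = 0.55s where s = α+β.
Need P(θ < 0.62) = 0.9 under Beta(0.45s, 0.55s). Normal approximation: (q−m)/√(m(1−m)/s) ≈ z_{0.9} = 1.28, so s ≈ 0.45·0.55·(1.28)²/(0.62−0.45)² = 14.1.
At s = 14.1: P(θ<0.62) ≈ 0.901. Adjusting to match 0.9 gives s ≈ 13.98.
So α = 0.45·13.98 ≈ 6.29, β = 0.55·13.98 ≈ 7.69.

α ≈ 6.29, β ≈ 7.69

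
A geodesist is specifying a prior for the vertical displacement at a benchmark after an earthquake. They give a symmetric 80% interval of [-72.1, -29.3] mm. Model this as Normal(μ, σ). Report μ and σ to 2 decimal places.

μ = -50.70, σ = 16.70

A symmetric 80% interval runs μ ± z·σ with z = 1.282.
Half-width = 21.4, so σ = 21.4/1.282 = 16.70.
μ is the interval midpoint, -50.70.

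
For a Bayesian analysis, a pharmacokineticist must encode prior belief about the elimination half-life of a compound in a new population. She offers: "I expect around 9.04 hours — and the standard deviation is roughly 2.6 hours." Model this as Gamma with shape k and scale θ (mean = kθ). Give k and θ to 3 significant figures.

k ≈ 12.1, θ ≈ 0.748

For Gamma(k, scale θ): mean = kθ, variance = kθ², so CV = 1/√k.
CV = SD/mean = 2.6/9.04 = 0.2876, hence k = 1/CV² = 12.1.
Then θ = mean/k = 9.04/12.1 = 0.748.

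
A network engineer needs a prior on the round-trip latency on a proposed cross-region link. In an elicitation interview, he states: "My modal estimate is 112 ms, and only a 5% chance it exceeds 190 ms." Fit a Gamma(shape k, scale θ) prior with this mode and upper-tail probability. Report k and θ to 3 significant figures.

k ≈ 11, θ ≈ 11.2

Gamma(k,θ) with k>1 has mode (k−1)θ, so θ = 112/(k−1).
Need P(X < 190) = 0.95 with θ tied to k this way. Start at k = 2, θ = 112: P(X<190) ≈ 0.506.
Too low — raise k to concentrate. Iterating converges to k ≈ 11.
Then θ = 112/(11−1) ≈ 11.2.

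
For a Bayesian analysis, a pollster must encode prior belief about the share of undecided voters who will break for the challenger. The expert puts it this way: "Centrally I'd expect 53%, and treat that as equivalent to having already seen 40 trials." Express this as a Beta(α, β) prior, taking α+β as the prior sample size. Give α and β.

Under the effective-sample-size interpretation, Beta(α, β) has prior mean α/(α+β) and prior sample size α+β.
So α+β = 40 and α/(α+β) = 0.53, giving α = 0.53·40 = 21.2 and β = 40 − 21.2 = 18.8.

α = 21.2, β = 18.8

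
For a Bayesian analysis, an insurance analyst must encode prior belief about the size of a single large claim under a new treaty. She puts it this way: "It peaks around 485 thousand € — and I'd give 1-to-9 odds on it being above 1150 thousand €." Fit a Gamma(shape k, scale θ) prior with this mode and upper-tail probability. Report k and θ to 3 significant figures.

k ≈ 3.58, θ ≈ 188

Gamma(k,θ) with k>1 has mode (k−1)θ, so θ = 485/(k−1).
Need P(X < 1150) = 0.9 with θ tied to k this way. Start at k = 2, θ = 485: P(X<1150) ≈ 0.685.
Too low — raise k to concentrate. Iterating converges to k ≈ 3.58.
Then θ = 485/(3.58−1) ≈ 188.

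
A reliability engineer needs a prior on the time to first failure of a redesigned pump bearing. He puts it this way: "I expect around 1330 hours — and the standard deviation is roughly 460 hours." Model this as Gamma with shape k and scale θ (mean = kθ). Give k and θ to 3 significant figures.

k ≈ 8.36, θ ≈ 159

For Gamma(k, scale θ): mean = kθ, variance = kθ², so CV = 1/√k.
CV = SD/mean = 460/1330 = 0.3459, hence k = 1/CV² = 8.36.
Then θ = mean/k = 1330/8.36 = 159.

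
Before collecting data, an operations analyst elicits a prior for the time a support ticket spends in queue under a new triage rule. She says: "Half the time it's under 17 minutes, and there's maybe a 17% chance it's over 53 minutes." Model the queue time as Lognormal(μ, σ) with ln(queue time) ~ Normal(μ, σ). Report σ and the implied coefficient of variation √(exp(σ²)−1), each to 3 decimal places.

If T ~ Lognormal(μ,σ) then ln T ~ Normal(μ,σ), so the p-quantile of ln T is μ + z_p·σ.
ln(17) = 2.833 and ln(53) = 3.97; z_{0.5} = 0, z_{0.83} = 0.9542.
σ = (3.97 − 2.833)/(0.9542 − (0)) = 1.192.
μ = 2.833 − (0)·1.192 = 2.833.
CV = √(exp(σ²)−1) = √(exp(1.4201)−1) = 1.771.

σ ≈ 1.192, CV ≈ 1.771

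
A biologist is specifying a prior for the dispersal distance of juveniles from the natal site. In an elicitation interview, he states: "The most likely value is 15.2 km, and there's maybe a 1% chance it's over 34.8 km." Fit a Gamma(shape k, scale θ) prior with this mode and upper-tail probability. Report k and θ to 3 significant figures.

Gamma(k,θ) with k>1 has mode (k−1)θ, so θ = 15.2/(k−1).
Need P(X < 34.8) = 0.99 with θ tied to k this way. Start at k = 2, θ = 15.2: P(X<34.8) ≈ 0.667.
Too low — raise k to concentrate. Iterating converges to k ≈ 7.97.
Then θ = 15.2/(7.97−1) ≈ 2.18.

k ≈ 7.97, θ ≈ 2.18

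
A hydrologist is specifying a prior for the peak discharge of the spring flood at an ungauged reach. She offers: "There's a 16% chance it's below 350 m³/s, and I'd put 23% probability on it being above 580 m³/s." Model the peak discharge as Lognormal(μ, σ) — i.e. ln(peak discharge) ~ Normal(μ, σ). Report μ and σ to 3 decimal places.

μ ≈ 6.148, σ ≈ 0.291

If T ~ Lognormal(μ,σ) then ln T ~ Normal(μ,σ), so the p-quantile of ln T is μ + z_p·σ.
ln(350) = 5.858 and ln(580) = 6.363; z_{0.16} = -0.9945, z_{0.77} = 0.7388.
σ = (6.363 − 5.858)/(0.7388 − (-0.9945)) = 0.291.
μ = 5.858 − (-0.9945)·0.291 = 6.148.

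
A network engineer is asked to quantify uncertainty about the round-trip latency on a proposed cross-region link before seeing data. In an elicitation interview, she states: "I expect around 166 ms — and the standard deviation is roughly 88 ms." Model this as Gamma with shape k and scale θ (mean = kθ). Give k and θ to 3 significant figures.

k ≈ 3.56, θ ≈ 46.7

For Gamma(k, scale θ): mean = kθ, variance = kθ², so CV = 1/√k.
CV = SD/mean = 88/166 = 0.5301, hence k = 1/CV² = 3.56.
Then θ = mean/k = 166/3.56 = 46.7.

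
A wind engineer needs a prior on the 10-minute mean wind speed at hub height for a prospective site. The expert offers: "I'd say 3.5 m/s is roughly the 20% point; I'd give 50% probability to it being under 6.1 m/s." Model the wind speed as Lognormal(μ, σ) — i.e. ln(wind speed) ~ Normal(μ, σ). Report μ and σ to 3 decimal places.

μ ≈ 1.808, σ ≈ 0.660

If T ~ Lognormal(μ,σ) then ln T ~ Normal(μ,σ), so the p-quantile of ln T is μ + z_p·σ.
ln(3.5) = 1.253 and ln(6.1) = 1.808; z_{0.2} = -0.8416, z_{0.5} = 0.
σ = (1.808 − 1.253)/(0 − (-0.8416)) = 0.660.
μ = 1.253 − (-0.8416)·0.660 = 1.808.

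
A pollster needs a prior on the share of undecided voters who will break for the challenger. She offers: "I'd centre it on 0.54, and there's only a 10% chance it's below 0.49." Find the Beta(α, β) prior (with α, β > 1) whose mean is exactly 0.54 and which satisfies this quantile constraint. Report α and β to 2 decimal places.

With mean 0.54 fixed, write α = 0.54s, β = 0.46s where s = α+β.
Need P(θ < 0.49) = 0.1 under Beta(0.54s, 0.46s). Normal approximation: (q−m)/√(m(1−m)/s) ≈ z_{0.1} = -1.28, so s ≈ 0.54·0.46·(-1.28)²/(0.49−0.54)² = 163.2.
At s = 163.2: P(θ<0.49) ≈ 0.100. Adjusting to match 0.1 gives s ≈ 163.55.
So α = 0.54·163.55 ≈ 88.32, β = 0.46·163.55 ≈ 75.23.

α ≈ 88.32, β ≈ 75.23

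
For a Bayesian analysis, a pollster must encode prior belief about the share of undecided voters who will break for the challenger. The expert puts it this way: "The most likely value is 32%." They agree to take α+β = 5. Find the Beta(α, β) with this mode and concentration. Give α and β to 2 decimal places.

For α,β > 1 the Beta mode is (α−1)/(α+β−2). With α+β = 5, the mode is (α−1)/3.
Set (α−1)/3 = 0.32 → α = 1 + 0.32·3 = 1.96.
β = 5 − α = 3.04.

α = 1.96, β = 3.04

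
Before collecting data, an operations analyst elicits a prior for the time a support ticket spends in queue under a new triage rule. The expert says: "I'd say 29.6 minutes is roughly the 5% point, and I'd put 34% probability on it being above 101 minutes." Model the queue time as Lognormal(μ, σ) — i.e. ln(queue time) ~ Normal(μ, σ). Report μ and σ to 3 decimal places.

μ ≈ 4.369, σ ≈ 0.597

If T ~ Lognormal(μ,σ) then ln T ~ Normal(μ,σ), so the p-quantile of ln T is μ + z_p·σ.
ln(29.6) = 3.388 and ln(101) = 4.615; z_{0.05} = -1.645, z_{0.66} = 0.4125.
σ = (4.615 − 3.388)/(0.4125 − (-1.645)) = 0.597.
μ = 3.388 − (-1.645)·0.597 = 4.369.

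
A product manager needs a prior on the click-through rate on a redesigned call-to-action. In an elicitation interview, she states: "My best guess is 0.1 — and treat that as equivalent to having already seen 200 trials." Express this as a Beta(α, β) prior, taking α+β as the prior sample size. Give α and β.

α = 20, β = 180

Under the effective-sample-size interpretation, Beta(α, β) has prior mean α/(α+β) and prior sample size α+β.
So α+β = 200 and α/(α+β) = 0.1, giving α = 0.1·200 = 20 and β = 200 − 20 = 180.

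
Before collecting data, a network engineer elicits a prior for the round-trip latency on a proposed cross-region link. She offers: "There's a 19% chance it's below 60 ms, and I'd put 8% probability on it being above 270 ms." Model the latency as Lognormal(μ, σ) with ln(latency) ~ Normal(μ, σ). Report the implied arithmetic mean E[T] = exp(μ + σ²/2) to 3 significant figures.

E[T] ≈ 133 ms

If T ~ Lognormal(μ,σ) then ln T ~ Normal(μ,σ), so the p-quantile of ln T is μ + z_p·σ.
ln(60) = 4.094 and ln(270) = 5.598; z_{0.19} = -0.8779, z_{0.92} = 1.405.
σ = (5.598 − 4.094)/(1.405 − (-0.8779)) = 0.659.
μ = 4.094 − (-0.8779)·0.659 = 4.673.
E[T] = exp(μ + σ²/2) = exp(4.673 + 0.2170) = 133 ms.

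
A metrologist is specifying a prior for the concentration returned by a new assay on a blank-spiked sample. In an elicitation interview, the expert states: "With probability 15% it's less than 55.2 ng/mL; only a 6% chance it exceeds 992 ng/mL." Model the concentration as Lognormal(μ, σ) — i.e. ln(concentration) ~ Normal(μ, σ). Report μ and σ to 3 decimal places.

μ ≈ 5.166, σ ≈ 1.115

If T ~ Lognormal(μ,σ) then ln T ~ Normal(μ,σ), so the p-quantile of ln T is μ + z_p·σ.
ln(55.2) = 4.011 and ln(992) = 6.9; z_{0.15} = -1.036, z_{0.94} = 1.555.
σ = (6.9 − 4.011)/(1.555 − (-1.036)) = 1.115.
μ = 4.011 − (-1.036)·1.115 = 5.166.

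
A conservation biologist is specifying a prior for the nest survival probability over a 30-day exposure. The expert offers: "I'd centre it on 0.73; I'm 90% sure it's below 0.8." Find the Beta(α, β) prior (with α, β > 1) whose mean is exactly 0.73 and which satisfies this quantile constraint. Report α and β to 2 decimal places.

With mean 0.73 fixed, write α = 0.73s, β = 0.27s where s = α+β.
Need P(θ < 0.8) = 0.9 under Beta(0.73s, 0.27s). Normal approximation: (q−m)/√(m(1−m)/s) ≈ z_{0.9} = 1.28, so s ≈ 0.73·0.27·(1.28)²/(0.8−0.73)² = 66.1.
At s = 66.1: P(θ<0.8) ≈ 0.907. Adjusting to match 0.9 gives s ≈ 62.47.
So α = 0.73·62.47 ≈ 45.60, β = 0.27·62.47 ≈ 16.87.

α ≈ 45.60, β ≈ 16.87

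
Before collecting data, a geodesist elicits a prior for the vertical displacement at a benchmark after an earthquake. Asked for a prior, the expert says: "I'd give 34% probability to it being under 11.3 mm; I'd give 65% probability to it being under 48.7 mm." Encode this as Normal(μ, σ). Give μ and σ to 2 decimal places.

For Normal(μ,σ), the p-quantile is μ + z_p·σ. Here z_{0.34} = -0.4125, z_{0.65} = 0.3853.
So 11.3 = μ − 0.4125σ and 48.7 = μ + 0.3853σ.
Subtracting: σ = (48.7 − 11.3)/(0.3853 − (-0.4125)) = 46.88.
Then μ = 11.3 − (-0.4125)·46.88 = 30.64.

μ = 30.64, σ = 46.88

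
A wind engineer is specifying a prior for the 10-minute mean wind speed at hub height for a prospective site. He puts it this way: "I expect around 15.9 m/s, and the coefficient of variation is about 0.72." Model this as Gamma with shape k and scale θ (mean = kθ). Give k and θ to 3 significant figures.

k ≈ 1.93, θ ≈ 8.24

For Gamma(k, scale θ): mean = kθ, variance = kθ², so CV = 1/√k.
CV = 0.72, hence k = 1/CV² = 1.93.
Then θ = mean/k = 15.9/1.93 = 8.24.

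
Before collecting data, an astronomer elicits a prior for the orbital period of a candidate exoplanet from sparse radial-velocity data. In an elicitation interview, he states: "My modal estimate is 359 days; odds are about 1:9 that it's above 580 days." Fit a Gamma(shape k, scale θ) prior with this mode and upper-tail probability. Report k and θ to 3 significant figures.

Gamma(k,θ) with k>1 has mode (k−1)θ, so θ = 359/(k−1).
Need P(X < 580) = 0.9 with θ tied to k this way. Start at k = 2, θ = 359: P(X<580) ≈ 0.480.
Too low — raise k to concentrate. Iterating converges to k ≈ 9.18.
Then θ = 359/(9.18−1) ≈ 43.9.

k ≈ 9.18, θ ≈ 43.9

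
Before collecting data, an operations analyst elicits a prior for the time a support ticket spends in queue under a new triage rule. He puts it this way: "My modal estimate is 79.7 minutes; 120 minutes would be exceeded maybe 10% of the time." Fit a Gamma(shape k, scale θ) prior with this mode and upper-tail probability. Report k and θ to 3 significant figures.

k ≈ 12.1, θ ≈ 7.17

Gamma(k,θ) with k>1 has mode (k−1)θ, so θ = 79.7/(k−1).
Need P(X < 120) = 0.9 with θ tied to k this way. Start at k = 2, θ = 79.7: P(X<120) ≈ 0.444.
Too low — raise k to concentrate. Iterating converges to k ≈ 12.1.
Then θ = 79.7/(12.1−1) ≈ 7.17.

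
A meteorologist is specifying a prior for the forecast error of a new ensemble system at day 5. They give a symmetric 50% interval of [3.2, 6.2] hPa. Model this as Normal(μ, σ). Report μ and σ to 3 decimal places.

μ = 4.700, σ = 2.224

A symmetric 50% interval runs μ ± z·σ with z = 0.6745.
Half-width = 1.5, so σ = 1.5/0.6745 = 2.224.
μ is the interval midpoint, 4.700.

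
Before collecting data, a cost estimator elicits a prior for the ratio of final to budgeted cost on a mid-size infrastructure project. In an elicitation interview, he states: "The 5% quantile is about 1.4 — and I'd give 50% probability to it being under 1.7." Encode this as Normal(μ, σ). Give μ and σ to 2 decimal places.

μ = 1.70, σ = 0.18

The p-quantile of Normal(μ,σ) is μ + z_p·σ, with z_{0.05} = -1.645 and z_{0.5} = 0.
Eliminate σ: μ = (z₂·x₁ − z₁·x₂)/(z₂ − z₁) = (0·1.4 − (-1.645)·1.7)/1.645 = 1.70.
Then σ = (x₂ − x₁)/(z₂ − z₁) = (1.7 − 1.4)/1.645 = 0.18.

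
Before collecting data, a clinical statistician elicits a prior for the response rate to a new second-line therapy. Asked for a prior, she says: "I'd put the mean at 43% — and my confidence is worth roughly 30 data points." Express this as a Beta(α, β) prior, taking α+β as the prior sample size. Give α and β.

Under the effective-sample-size interpretation, Beta(α, β) has prior mean α/(α+β) and prior sample size α+β.
So α+β = 30 and α/(α+β) = 0.43, giving α = 0.43·30 = 12.9 and β = 30 − 12.9 = 17.1.

α = 12.9, β = 17.1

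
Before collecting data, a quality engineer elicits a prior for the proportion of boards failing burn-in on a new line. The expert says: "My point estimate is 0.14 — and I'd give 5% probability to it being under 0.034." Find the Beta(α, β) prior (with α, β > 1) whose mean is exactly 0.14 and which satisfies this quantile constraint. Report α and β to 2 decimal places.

α ≈ 2.43, β ≈ 14.93

With mean 0.14 fixed, write α = 0.14s, β = 0.86s where s = α+β.
Need P(θ < 0.034) = 0.05 under Beta(0.14s, 0.86s). Normal approximation: (q−m)/√(m(1−m)/s) ≈ z_{0.05} = -1.64, so s ≈ 0.14·0.86·(-1.64)²/(0.034−0.14)² = 29.0.
At s = 29.0: P(θ<0.034) ≈ 0.013. Adjusting to match 0.05 gives s ≈ 17.36.
So α = 0.14·17.36 ≈ 2.43, β = 0.86·17.36 ≈ 14.93.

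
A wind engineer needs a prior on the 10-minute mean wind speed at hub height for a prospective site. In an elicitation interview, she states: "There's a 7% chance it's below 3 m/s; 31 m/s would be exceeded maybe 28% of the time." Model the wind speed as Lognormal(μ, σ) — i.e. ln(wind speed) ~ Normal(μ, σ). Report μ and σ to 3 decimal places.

μ ≈ 2.773, σ ≈ 1.134

If T ~ Lognormal(μ,σ) then ln T ~ Normal(μ,σ), so the p-quantile of ln T is μ + z_p·σ.
ln(3) = 1.099 and ln(31) = 3.434; z_{0.07} = -1.476, z_{0.72} = 0.5828.
σ = (3.434 − 1.099)/(0.5828 − (-1.476)) = 1.134.
μ = 1.099 − (-1.476)·1.134 = 2.773.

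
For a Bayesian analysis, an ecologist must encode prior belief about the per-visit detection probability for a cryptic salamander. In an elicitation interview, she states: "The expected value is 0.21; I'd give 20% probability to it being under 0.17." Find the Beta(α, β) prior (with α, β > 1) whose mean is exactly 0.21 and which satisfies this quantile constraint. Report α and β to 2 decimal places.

α ≈ 15.88, β ≈ 59.74

With mean 0.21 fixed, write α = 0.21s, β = 0.79s where s = α+β.
Need P(θ < 0.17) = 0.2 under Beta(0.21s, 0.79s). Normal approximation: (q−m)/√(m(1−m)/s) ≈ z_{0.2} = -0.842, so s ≈ 0.21·0.79·(-0.842)²/(0.17−0.21)² = 73.4.
At s = 73.4: P(θ<0.17) ≈ 0.204. Adjusting to match 0.2 gives s ≈ 75.62.
So α = 0.21·75.62 ≈ 15.88, β = 0.79·75.62 ≈ 59.74.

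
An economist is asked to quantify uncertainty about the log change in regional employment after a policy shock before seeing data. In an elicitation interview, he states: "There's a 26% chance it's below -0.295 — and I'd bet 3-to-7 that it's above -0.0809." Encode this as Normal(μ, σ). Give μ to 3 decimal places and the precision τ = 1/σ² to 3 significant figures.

μ = -0.177, τ = 29.7

The p-quantile of Normal(μ,σ) is μ + z_p·σ, with z_{0.26} = -0.6433 and z_{0.7} = 0.5244.
Eliminate σ: μ = (z₂·x₁ − z₁·x₂)/(z₂ − z₁) = (0.5244·-0.295 − (-0.6433)·-0.0809)/1.168 = -0.177.
Then σ = (x₂ − x₁)/(z₂ − z₁) = (-0.0809 − -0.295)/1.168 = 0.183.
Precision τ = 1/σ² = 1/0.1833² = 29.7.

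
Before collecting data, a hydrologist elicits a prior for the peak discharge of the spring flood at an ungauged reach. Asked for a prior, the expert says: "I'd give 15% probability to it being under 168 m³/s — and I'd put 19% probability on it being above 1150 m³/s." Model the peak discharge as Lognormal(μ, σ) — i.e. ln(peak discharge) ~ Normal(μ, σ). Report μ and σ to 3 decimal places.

If T ~ Lognormal(μ,σ) then ln T ~ Normal(μ,σ), so the p-quantile of ln T is μ + z_p·σ.
ln(168) = 5.124 and ln(1150) = 7.048; z_{0.15} = -1.036, z_{0.81} = 0.8779.
σ = (7.048 − 5.124)/(0.8779 − (-1.036)) = 1.005.
μ = 5.124 − (-1.036)·1.005 = 6.165.

μ ≈ 6.165, σ ≈ 1.005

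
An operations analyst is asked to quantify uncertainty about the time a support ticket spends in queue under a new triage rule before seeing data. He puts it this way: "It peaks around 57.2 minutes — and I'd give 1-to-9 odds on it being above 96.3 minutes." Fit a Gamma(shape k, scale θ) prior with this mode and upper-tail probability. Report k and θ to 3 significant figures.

Gamma(k,θ) with k>1 has mode (k−1)θ, so θ = 57.2/(k−1).
Need P(X < 96.3) = 0.9 with θ tied to k this way. Start at k = 2, θ = 57.2: P(X<96.3) ≈ 0.502.
Too low — raise k to concentrate. Iterating converges to k ≈ 7.97.
Then θ = 57.2/(7.97−1) ≈ 8.21.

k ≈ 7.97, θ ≈ 8.21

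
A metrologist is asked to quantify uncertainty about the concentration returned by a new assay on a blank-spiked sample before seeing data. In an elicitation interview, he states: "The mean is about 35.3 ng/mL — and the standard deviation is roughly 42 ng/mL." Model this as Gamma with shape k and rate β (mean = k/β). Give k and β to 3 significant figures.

For Gamma(k, rate β): mean = k/β, variance = k/β², so CV = 1/√k.
CV = SD/mean = 42/35.3 = 1.19, hence k = 1/CV² = 0.706.
Then β = k/mean = 0.706/35.3 = 0.02.

k ≈ 0.706, β ≈ 0.02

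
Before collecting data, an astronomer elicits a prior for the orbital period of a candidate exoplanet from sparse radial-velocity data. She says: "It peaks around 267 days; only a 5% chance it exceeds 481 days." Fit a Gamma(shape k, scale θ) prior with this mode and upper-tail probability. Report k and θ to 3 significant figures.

k ≈ 9.04, θ ≈ 33.2

Gamma(k,θ) with k>1 has mode (k−1)θ, so θ = 267/(k−1).
Need P(X < 481) = 0.95 with θ tied to k this way. Start at k = 2, θ = 267: P(X<481) ≈ 0.538.
Too low — raise k to concentrate. Iterating converges to k ≈ 9.04.
Then θ = 267/(9.04−1) ≈ 33.2.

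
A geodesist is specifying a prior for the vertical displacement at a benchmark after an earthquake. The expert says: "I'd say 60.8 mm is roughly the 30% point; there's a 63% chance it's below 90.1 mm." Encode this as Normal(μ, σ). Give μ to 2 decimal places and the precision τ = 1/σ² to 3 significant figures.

For Normal(μ,σ), the p-quantile is μ + z_p·σ. Here z_{0.3} = -0.5244, z_{0.63} = 0.3319.
So 60.8 = μ − 0.5244σ and 90.1 = μ + 0.3319σ.
Subtracting: σ = (90.1 − 60.8)/(0.3319 − (-0.5244)) = 34.22.
Then μ = 60.8 − (-0.5244)·34.22 = 78.74.
Precision τ = 1/σ² = 1/34.22² = 0.000854.

μ = 78.74, τ = 0.000854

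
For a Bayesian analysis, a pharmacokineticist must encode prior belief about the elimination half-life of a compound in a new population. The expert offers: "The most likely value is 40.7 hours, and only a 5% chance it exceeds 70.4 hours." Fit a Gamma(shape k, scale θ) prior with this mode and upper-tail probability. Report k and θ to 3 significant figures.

k ≈ 10.3, θ ≈ 4.38

Gamma(k,θ) with k>1 has mode (k−1)θ, so θ = 40.7/(k−1).
Need P(X < 70.4) = 0.95 with θ tied to k this way. Start at k = 2, θ = 40.7: P(X<70.4) ≈ 0.516.
Too low — raise k to concentrate. Iterating converges to k ≈ 10.3.
Then θ = 40.7/(10.3−1) ≈ 4.38.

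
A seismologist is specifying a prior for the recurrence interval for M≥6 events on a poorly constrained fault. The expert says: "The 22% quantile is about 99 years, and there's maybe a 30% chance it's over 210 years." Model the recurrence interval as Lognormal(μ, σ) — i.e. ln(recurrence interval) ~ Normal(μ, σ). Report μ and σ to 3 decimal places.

μ ≈ 5.043, σ ≈ 0.580

If T ~ Lognormal(μ,σ) then ln T ~ Normal(μ,σ), so the p-quantile of ln T is μ + z_p·σ.
ln(99) = 4.595 and ln(210) = 5.347; z_{0.22} = -0.7722, z_{0.7} = 0.5244.
σ = (5.347 − 4.595)/(0.5244 − (-0.7722)) = 0.580.
μ = 4.595 − (-0.7722)·0.580 = 5.043.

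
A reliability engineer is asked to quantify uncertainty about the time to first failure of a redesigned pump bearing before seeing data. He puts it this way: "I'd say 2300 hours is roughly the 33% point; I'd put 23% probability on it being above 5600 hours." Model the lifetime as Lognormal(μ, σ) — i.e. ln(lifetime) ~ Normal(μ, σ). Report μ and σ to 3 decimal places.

μ ≈ 8.073, σ ≈ 0.755

If T ~ Lognormal(μ,σ) then ln T ~ Normal(μ,σ), so the p-quantile of ln T is μ + z_p·σ.
ln(2300) = 7.741 and ln(5600) = 8.631; z_{0.33} = -0.4399, z_{0.77} = 0.7388.
σ = (8.631 − 7.741)/(0.7388 − (-0.4399)) = 0.755.
μ = 7.741 − (-0.4399)·0.755 = 8.073.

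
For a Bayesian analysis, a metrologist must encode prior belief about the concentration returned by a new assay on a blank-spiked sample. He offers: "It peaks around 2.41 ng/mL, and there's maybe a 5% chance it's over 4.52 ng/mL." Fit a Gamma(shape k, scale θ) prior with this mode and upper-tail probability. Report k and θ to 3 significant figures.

Gamma(k,θ) with k>1 has mode (k−1)θ, so θ = 2.41/(k−1).
Need P(X < 4.52) = 0.95 with θ tied to k this way. Start at k = 2, θ = 2.41: P(X<4.52) ≈ 0.559.
Too low — raise k to concentrate. Iterating converges to k ≈ 8.03.
Then θ = 2.41/(8.03−1) ≈ 0.343.

k ≈ 8.03, θ ≈ 0.343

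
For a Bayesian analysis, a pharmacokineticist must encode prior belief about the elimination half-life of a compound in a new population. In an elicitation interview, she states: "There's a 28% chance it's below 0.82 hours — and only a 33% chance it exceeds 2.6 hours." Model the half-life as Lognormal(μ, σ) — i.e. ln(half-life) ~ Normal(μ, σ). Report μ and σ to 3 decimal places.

μ ≈ 0.459, σ ≈ 1.128

If T ~ Lognormal(μ,σ) then ln T ~ Normal(μ,σ), so the p-quantile of ln T is μ + z_p·σ.
ln(0.82) = -0.1985 and ln(2.6) = 0.9555; z_{0.28} = -0.5828, z_{0.67} = 0.4399.
σ = (0.9555 − -0.1985)/(0.4399 − (-0.5828)) = 1.128.
μ = -0.1985 − (-0.5828)·1.128 = 0.459.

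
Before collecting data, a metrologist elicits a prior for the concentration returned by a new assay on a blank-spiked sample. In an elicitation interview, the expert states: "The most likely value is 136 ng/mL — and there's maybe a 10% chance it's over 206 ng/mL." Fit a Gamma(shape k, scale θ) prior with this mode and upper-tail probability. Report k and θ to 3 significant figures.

k ≈ 11.8, θ ≈ 12.6

Gamma(k,θ) with k>1 has mode (k−1)θ, so θ = 136/(k−1).
Need P(X < 206) = 0.9 with θ tied to k this way. Start at k = 2, θ = 136: P(X<206) ≈ 0.447.
Too low — raise k to concentrate. Iterating converges to k ≈ 11.8.
Then θ = 136/(11.8−1) ≈ 12.6.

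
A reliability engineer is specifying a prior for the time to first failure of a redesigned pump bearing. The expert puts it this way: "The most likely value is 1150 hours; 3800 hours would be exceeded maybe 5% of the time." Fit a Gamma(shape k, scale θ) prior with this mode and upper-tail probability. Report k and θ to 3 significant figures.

k ≈ 2.83, θ ≈ 630

Gamma(k,θ) with k>1 has mode (k−1)θ, so θ = 1150/(k−1).
Need P(X < 3800) = 0.95 with θ tied to k this way. Start at k = 2, θ = 1150: P(X<3800) ≈ 0.842.
Too low — raise k to concentrate. Iterating converges to k ≈ 2.83.
Then θ = 1150/(2.83−1) ≈ 630.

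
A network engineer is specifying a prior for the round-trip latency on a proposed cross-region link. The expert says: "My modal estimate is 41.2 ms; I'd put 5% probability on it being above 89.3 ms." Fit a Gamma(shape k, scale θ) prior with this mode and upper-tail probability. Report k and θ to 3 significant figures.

k ≈ 5.6, θ ≈ 8.95

Gamma(k,θ) with k>1 has mode (k−1)θ, so θ = 41.2/(k−1).
Need P(X < 89.3) = 0.95 with θ tied to k this way. Start at k = 2, θ = 41.2: P(X<89.3) ≈ 0.637.
Too low — raise k to concentrate. Iterating converges to k ≈ 5.6.
Then θ = 41.2/(5.6−1) ≈ 8.95.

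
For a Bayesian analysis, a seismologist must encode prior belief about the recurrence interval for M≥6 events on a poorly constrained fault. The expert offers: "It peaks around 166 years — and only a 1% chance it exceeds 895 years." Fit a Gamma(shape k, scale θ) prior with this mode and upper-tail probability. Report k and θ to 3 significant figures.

Gamma(k,θ) with k>1 has mode (k−1)θ, so θ = 166/(k−1).
Need P(X < 895) = 0.99 with θ tied to k this way. Start at k = 2, θ = 166: P(X<895) ≈ 0.971.
Too low — raise k to concentrate. Iterating converges to k ≈ 2.35.
Then θ = 166/(2.35−1) ≈ 123.

k ≈ 2.35, θ ≈ 123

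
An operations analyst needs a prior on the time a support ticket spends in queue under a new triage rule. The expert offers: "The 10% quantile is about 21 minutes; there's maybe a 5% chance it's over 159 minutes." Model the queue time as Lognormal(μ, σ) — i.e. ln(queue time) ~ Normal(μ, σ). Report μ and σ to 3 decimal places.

μ ≈ 3.931, σ ≈ 0.692

If T ~ Lognormal(μ,σ) then ln T ~ Normal(μ,σ), so the p-quantile of ln T is μ + z_p·σ.
ln(21) = 3.045 and ln(159) = 5.069; z_{0.1} = -1.282, z_{0.95} = 1.645.
σ = (5.069 − 3.045)/(1.645 − (-1.282)) = 0.692.
μ = 3.045 − (-1.282)·0.692 = 3.931.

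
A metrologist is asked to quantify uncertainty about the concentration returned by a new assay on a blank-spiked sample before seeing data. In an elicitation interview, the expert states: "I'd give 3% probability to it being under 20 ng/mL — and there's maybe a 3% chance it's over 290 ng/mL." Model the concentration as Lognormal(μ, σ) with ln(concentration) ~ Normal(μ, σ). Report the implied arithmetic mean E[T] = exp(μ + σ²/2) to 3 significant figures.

If T ~ Lognormal(μ,σ) then ln T ~ Normal(μ,σ), so the p-quantile of ln T is μ + z_p·σ.
ln(20) = 2.996 and ln(290) = 5.67; z_{0.03} = -1.881, z_{0.97} = 1.881.
σ = (5.67 − 2.996)/(1.881 − (-1.881)) = 0.711.
μ = 2.996 − (-1.881)·0.711 = 4.333.
E[T] = exp(μ + σ²/2) = exp(4.333 + 0.2527) = 98.1 ng/mL.

E[T] ≈ 98.1 ng/mL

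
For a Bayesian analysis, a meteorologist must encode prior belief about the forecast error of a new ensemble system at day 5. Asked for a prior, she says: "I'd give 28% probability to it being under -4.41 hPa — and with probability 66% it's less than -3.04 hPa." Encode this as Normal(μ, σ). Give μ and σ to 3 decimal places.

μ = -3.608, σ = 1.376

For Normal(μ,σ), the p-quantile is μ + z_p·σ. Here z_{0.28} = -0.5828, z_{0.66} = 0.4125.
So -4.41 = μ − 0.5828σ and -3.04 = μ + 0.4125σ.
Subtracting: σ = (-3.04 − -4.41)/(0.4125 − (-0.5828)) = 1.376.
Then μ = -4.41 − (-0.5828)·1.376 = -3.608.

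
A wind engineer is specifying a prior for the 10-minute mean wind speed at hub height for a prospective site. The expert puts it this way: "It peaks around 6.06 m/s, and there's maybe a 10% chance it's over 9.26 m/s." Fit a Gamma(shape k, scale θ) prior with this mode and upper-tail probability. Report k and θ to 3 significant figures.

k ≈ 11.4, θ ≈ 0.584

Gamma(k,θ) with k>1 has mode (k−1)θ, so θ = 6.06/(k−1).
Need P(X < 9.26) = 0.9 with θ tied to k this way. Start at k = 2, θ = 6.06: P(X<9.26) ≈ 0.452.
Too low — raise k to concentrate. Iterating converges to k ≈ 11.4.
Then θ = 6.06/(11.4−1) ≈ 0.584.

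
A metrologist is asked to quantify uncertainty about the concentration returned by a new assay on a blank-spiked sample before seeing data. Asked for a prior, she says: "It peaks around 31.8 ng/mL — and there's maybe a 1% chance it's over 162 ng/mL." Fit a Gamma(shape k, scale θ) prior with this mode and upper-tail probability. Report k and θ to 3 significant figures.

k ≈ 2.47, θ ≈ 21.6

Gamma(k,θ) with k>1 has mode (k−1)θ, so θ = 31.8/(k−1).
Need P(X < 162) = 0.99 with θ tied to k this way. Start at k = 2, θ = 31.8: P(X<162) ≈ 0.963.
Too low — raise k to concentrate. Iterating converges to k ≈ 2.47.
Then θ = 31.8/(2.47−1) ≈ 21.6.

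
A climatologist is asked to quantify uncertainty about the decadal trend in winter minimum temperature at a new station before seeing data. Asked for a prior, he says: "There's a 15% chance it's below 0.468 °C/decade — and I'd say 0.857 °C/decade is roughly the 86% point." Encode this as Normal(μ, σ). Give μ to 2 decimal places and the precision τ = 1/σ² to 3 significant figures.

μ = 0.66, τ = 29.6

The p-quantile of Normal(μ,σ) is μ + z_p·σ, with z_{0.15} = -1.036 and z_{0.86} = 1.08.
Eliminate σ: μ = (z₂·x₁ − z₁·x₂)/(z₂ − z₁) = (1.08·0.468 − (-1.036)·0.857)/2.117 = 0.66.
Then σ = (x₂ − x₁)/(z₂ − z₁) = (0.857 − 0.468)/2.117 = 0.18.
Precision τ = 1/σ² = 1/0.1838² = 29.6.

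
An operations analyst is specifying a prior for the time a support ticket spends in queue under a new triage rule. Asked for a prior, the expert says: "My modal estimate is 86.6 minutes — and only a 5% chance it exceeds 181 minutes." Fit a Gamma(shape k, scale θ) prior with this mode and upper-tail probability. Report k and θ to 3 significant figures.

k ≈ 6.08, θ ≈ 17

Gamma(k,θ) with k>1 has mode (k−1)θ, so θ = 86.6/(k−1).
Need P(X < 181) = 0.95 with θ tied to k this way. Start at k = 2, θ = 86.6: P(X<181) ≈ 0.618.
Too low — raise k to concentrate. Iterating converges to k ≈ 6.08.
Then θ = 86.6/(6.08−1) ≈ 17.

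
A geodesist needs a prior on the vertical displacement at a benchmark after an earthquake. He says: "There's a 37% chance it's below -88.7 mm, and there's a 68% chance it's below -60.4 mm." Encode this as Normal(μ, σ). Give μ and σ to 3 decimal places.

For Normal(μ,σ), the p-quantile is μ + z_p·σ. Here z_{0.37} = -0.3319, z_{0.68} = 0.4677.
So -88.7 = μ − 0.3319σ and -60.4 = μ + 0.4677σ.
Subtracting: σ = (-60.4 − -88.7)/(0.4677 − (-0.3319)) = 35.395.
Then μ = -88.7 − (-0.3319)·35.395 = -76.954.

μ = -76.954, σ = 35.395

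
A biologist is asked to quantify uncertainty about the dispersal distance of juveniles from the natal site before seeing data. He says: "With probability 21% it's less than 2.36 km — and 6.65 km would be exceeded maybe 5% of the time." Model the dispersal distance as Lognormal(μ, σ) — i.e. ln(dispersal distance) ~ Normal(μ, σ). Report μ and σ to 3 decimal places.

μ ≈ 1.199, σ ≈ 0.423

If T ~ Lognormal(μ,σ) then ln T ~ Normal(μ,σ), so the p-quantile of ln T is μ + z_p·σ.
ln(2.36) = 0.8587 and ln(6.65) = 1.895; z_{0.21} = -0.8064, z_{0.95} = 1.645.
σ = (1.895 − 0.8587)/(1.645 − (-0.8064)) = 0.423.
μ = 0.8587 − (-0.8064)·0.423 = 1.199.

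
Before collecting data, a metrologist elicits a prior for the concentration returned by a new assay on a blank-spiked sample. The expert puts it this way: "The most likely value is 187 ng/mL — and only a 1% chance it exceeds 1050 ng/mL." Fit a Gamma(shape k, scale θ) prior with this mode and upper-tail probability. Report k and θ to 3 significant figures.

Gamma(k,θ) with k>1 has mode (k−1)θ, so θ = 187/(k−1).
Need P(X < 1050) = 0.99 with θ tied to k this way. Start at k = 2, θ = 187: P(X<1050) ≈ 0.976.
Too low — raise k to concentrate. Iterating converges to k ≈ 2.27.
Then θ = 187/(2.27−1) ≈ 147.

k ≈ 2.27, θ ≈ 147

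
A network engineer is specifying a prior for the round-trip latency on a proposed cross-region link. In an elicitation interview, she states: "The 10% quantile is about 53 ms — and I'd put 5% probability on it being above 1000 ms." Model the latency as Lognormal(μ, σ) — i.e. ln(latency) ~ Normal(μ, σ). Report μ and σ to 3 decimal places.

μ ≈ 5.257, σ ≈ 1.004

If T ~ Lognormal(μ,σ) then ln T ~ Normal(μ,σ), so the p-quantile of ln T is μ + z_p·σ.
ln(53) = 3.97 and ln(1000) = 6.908; z_{0.1} = -1.282, z_{0.95} = 1.645.
σ = (6.908 − 3.97)/(1.645 − (-1.282)) = 1.004.
μ = 3.97 − (-1.282)·1.004 = 5.257.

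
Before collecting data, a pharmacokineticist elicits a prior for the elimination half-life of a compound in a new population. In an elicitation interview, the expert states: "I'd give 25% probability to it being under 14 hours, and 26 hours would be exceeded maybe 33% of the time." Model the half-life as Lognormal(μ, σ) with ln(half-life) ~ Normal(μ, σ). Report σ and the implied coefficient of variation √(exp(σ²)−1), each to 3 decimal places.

σ ≈ 0.555, CV ≈ 0.601

If T ~ Lognormal(μ,σ) then ln T ~ Normal(μ,σ), so the p-quantile of ln T is μ + z_p·σ.
ln(14) = 2.639 and ln(26) = 3.258; z_{0.25} = -0.6745, z_{0.67} = 0.4399.
σ = (3.258 − 2.639)/(0.4399 − (-0.6745)) = 0.555.
μ = 2.639 − (-0.6745)·0.555 = 3.014.
CV = √(exp(σ²)−1) = √(exp(0.3086)−1) = 0.601.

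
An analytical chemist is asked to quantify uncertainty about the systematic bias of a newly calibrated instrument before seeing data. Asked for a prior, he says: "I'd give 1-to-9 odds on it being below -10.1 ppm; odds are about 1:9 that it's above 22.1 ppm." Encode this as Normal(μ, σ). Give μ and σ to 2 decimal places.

μ = 6.00, σ = 12.56

The p-quantile of Normal(μ,σ) is μ + z_p·σ, with z_{0.1} = -1.282 and z_{0.9} = 1.282.
Eliminate σ: μ = (z₂·x₁ − z₁·x₂)/(z₂ − z₁) = (1.282·-10.1 − (-1.282)·22.1)/2.563 = 6.00.
Then σ = (x₂ − x₁)/(z₂ − z₁) = (22.1 − -10.1)/2.563 = 12.56.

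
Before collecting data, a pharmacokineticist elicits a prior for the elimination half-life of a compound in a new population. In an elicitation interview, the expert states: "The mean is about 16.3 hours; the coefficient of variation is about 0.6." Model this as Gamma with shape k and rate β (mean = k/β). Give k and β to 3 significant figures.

k ≈ 2.78, β ≈ 0.17

For Gamma(k, rate β): mean = k/β, variance = k/β², so CV = 1/√k.
CV = 0.6, hence k = 1/CV² = 2.78.
Then β = k/mean = 2.78/16.3 = 0.17.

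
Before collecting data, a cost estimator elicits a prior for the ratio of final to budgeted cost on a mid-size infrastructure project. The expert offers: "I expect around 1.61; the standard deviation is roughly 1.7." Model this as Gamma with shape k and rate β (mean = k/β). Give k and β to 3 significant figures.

For Gamma(k, rate β): mean = k/β, variance = k/β², so CV = 1/√k.
CV = SD/mean = 1.7/1.61 = 1.056, hence k = 1/CV² = 0.897.
Then β = k/mean = 0.897/1.61 = 0.557.

k ≈ 0.897, β ≈ 0.557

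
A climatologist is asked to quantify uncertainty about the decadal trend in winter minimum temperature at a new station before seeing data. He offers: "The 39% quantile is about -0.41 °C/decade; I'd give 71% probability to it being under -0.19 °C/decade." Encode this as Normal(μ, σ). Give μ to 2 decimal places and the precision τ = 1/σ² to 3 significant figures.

For Normal(μ,σ), the p-quantile is μ + z_p·σ. Here z_{0.39} = -0.2793, z_{0.71} = 0.5534.
So -0.41 = μ − 0.2793σ and -0.19 = μ + 0.5534σ.
Subtracting: σ = (-0.19 − -0.41)/(0.5534 − (-0.2793)) = 0.26.
Then μ = -0.41 − (-0.2793)·0.26 = -0.34.
Precision τ = 1/σ² = 1/0.2642² = 14.3.

μ = -0.34, τ = 14.3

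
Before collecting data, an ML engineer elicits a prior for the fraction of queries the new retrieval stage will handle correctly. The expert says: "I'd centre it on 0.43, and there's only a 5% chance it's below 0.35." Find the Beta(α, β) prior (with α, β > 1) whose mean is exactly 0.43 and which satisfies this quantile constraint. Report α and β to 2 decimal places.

With mean 0.43 fixed, write α = 0.43s, β = 0.57s where s = α+β.
Need P(θ < 0.35) = 0.05 under Beta(0.43s, 0.57s). Normal approximation: (q−m)/√(m(1−m)/s) ≈ z_{0.05} = -1.64, so s ≈ 0.43·0.57·(-1.64)²/(0.35−0.43)² = 103.6.
At s = 103.6: P(θ<0.35) ≈ 0.048. Adjusting to match 0.05 gives s ≈ 100.71.
So α = 0.43·100.71 ≈ 43.30, β = 0.57·100.71 ≈ 57.40.

α ≈ 43.30, β ≈ 57.40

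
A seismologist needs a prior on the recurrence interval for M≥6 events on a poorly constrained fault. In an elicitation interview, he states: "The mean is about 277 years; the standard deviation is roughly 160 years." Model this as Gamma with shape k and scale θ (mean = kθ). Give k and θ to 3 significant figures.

k ≈ 3, θ ≈ 92.4

For Gamma(k, scale θ): mean = kθ, variance = kθ², so CV = 1/√k.
CV = SD/mean = 160/277 = 0.5776, hence k = 1/CV² = 3.
Then θ = mean/k = 277/3 = 92.4.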